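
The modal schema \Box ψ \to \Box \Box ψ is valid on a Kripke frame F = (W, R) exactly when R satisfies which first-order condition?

transitivity: \forall x \forall y \forall z (Rxy \wedge Ryz \to Rxz)

Suppose □ψ→□□ψ is valid. Take Rxy, Ryz and set V(ψ)={w : Rxw}. Then □ψ at x, so □□ψ at x, so □ψ at y, so ψ at z, i.e. Rxz.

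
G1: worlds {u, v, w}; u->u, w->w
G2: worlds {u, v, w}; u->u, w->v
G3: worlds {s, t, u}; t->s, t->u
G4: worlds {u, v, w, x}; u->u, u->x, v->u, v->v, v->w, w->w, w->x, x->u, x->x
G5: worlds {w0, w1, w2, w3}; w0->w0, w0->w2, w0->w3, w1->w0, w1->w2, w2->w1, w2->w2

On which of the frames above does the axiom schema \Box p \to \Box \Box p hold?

G1, G2, G3

This is the axiom for transitivity; its first-order frame correspondent is \forall x \forall y \forall z (Rxy \wedge Ryz \to Rxz).
G1: condition met.
G2: condition met.
G3: condition met.
G4: fails — Rwx and Rxu but not Rwu.
G5: fails — Rw1w2 and Rw2w1 but not Rw1w1.
Valid on: G1, G2, G3.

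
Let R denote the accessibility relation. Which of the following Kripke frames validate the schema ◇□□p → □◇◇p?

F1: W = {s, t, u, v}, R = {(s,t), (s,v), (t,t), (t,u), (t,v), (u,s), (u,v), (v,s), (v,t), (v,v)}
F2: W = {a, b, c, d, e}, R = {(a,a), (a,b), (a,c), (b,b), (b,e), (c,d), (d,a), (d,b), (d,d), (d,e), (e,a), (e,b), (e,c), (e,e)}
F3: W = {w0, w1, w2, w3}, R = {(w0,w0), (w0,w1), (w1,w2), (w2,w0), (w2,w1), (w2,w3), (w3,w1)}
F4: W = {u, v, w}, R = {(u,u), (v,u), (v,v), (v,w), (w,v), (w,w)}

F1, F2, F4

The schema corresponds to a generalized confluence (Geach) condition: ∀x ∀y ∀z ((xRy ∧ xRz) → ∃w (yR²w ∧ zR²w)).
F1: holds.
F2: holds.
F3: fails — w2Rw1, w2Rw3 but no w with w1R²w and w3R²w.
F4: holds.
Valid on: F1, F2, F4.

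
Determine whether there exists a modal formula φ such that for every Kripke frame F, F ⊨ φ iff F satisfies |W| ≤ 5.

If a class were modally definable it would be closed under disjoint unions (Goldblatt–Thomason).
Any modal formula valid on each of 6 disjoint one-world frames is valid on their disjoint union (validity is preserved under disjoint unions). Each one-world frame has |W|=1≤5, but the union has |W|=6.
Hence having at most 5 worlds is not modally definable.

No — not modally definable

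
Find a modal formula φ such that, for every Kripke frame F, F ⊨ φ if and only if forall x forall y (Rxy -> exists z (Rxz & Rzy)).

□□ψ → □ψ

The condition is density. The C4 schema □□ψ → □ψ defines it.
Suppose □□ψ→□ψ is valid. Take Rxy and set V(ψ)={w : xR²w}. Then □□ψ at x, so □ψ at x, so ψ at y, i.e. ∃z(Rxz∧Rzy).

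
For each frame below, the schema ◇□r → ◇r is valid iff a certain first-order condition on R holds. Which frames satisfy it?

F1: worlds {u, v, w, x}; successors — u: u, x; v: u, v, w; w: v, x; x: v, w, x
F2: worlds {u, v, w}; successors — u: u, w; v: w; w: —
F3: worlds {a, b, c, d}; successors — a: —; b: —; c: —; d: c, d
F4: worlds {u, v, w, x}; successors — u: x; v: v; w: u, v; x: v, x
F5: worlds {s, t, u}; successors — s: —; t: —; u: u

F1, F5

Frame correspondent (Sahlqvist): ∀x ∀y (xRy → ∃w (yRw ∧ xRw)) — i.e. a generalized confluence (Geach) condition.
F1: holds.
F2: fails — uRw but no t with wRt and uRt.
F3: fails — dRc but no w with cRw and dRw.
F4: fails — wRu but no t with uRt and wRt.
F5: holds.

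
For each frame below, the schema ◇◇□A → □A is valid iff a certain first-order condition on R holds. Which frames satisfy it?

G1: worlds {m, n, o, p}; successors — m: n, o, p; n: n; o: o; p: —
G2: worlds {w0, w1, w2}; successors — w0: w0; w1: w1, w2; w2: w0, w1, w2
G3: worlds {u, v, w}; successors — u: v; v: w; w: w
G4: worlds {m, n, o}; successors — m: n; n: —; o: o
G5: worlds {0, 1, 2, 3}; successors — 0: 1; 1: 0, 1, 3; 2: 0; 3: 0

Frame correspondent (Sahlqvist): ∀x ∀y ∀z ((xR²y ∧ xRz) → ∃w (yRw ∧ z = w)) — i.e. a generalized confluence (Geach) condition.
G1: fails — mR²n, mRo but no w with nRw and o=w.
G2: fails — w1R²w0, w1Rw1 but no w with w0Rw and w1=w.
G3: fails — uR²w, uRv but no t with wRt and v=t.
G4: satisfies the condition.
G5: fails — 0R²3, 0R1 but no w with 3Rw and 1=w.

G4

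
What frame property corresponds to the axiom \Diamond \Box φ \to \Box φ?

Equivalently (dual form): ◇φ → □◇φ.
Suppose ◇φ→□◇φ is valid. Take Rxy, Rxz and set V(φ)={y}. Then ◇φ at x, so □◇φ at x, so ◇φ at z, so some w with Rzw has φ; w=y, i.e. Rzy. By symmetry of the argument, Ryz.
The converse is a direct semantic check.
Frame condition: \forall x \forall y \forall z (Rxy \wedge Rxz \to Ryz).

The Euclidean property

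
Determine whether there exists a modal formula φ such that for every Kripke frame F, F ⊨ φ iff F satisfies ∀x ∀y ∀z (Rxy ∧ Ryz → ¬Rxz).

If a class were modally definable it would be closed under surjective bounded morphisms (Goldblatt–Thomason).
The 5-cycle (worlds a,b,c,d,e with a→b→c→d→e→a) is intransitive. Mapping every world to a single reflexive point • is a surjective bounded morphism; the reflexive point is not intransitive (R••∧R•• but R••).
So no modal formula (or set of formulas) defines exactly the intransitive frames.

Not definable by any modal formula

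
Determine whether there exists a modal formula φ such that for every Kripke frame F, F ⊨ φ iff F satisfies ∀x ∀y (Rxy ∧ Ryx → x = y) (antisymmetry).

Any modally definable frame class is closed under surjective bounded morphisms.
The 4-cycle (worlds s,t,u,v with s→t→u→v→s) is antisymmetric. Sending even-indexed worlds to s and odd-indexed worlds to t is a surjective bounded morphism onto the two-world frame with s↔t, which is not antisymmetric.
So no modal formula (or set of formulas) defines exactly the antisymmetric frames.

No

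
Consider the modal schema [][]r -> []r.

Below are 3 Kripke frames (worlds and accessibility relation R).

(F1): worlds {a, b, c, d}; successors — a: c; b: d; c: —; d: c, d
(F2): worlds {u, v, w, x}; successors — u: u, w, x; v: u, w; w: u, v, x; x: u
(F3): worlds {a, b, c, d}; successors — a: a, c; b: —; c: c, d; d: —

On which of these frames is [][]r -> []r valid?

(F3)

This is the axiom for density; its first-order frame correspondent is forall x forall y (Rxy -> exists z (Rxz & Rzy)).
(F1): fails — Rac but no z with Raz and Rzc.
(F2): fails — Rwv but no z with Rwz and Rzv.
(F3): holds.
Valid on: (F3).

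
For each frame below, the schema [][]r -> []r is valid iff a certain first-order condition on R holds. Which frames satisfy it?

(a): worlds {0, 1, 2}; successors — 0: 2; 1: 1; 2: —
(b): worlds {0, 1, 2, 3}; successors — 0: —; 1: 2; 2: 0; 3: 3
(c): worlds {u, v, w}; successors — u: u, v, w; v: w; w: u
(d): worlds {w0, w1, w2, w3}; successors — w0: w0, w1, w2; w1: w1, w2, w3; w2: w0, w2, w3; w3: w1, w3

(d)

The schema corresponds to density: forall x forall y (Rxy -> exists z (Rxz & Rzy)).
(a): fails — R02 but no z with R0z and Rz2.
(b): fails — R12 but no z with R1z and Rz2.
(c): fails — Rvw but no z with Rvz and Rzw.
(d): holds.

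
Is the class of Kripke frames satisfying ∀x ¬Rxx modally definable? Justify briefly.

Any modally definable frame class is closed under surjective bounded morphisms.
The 3-cycle (worlds s,t,u with s→t→u→s) is irreflexive, and the map sending every world to a single reflexive point • is a surjective bounded morphism (forth: every edge maps to (•,•); back: every world has a successor). So any modal formula valid on the 3-cycle is also valid on the reflexive point, which is not irreflexive.
Hence irreflexivity is not modally definable.

Not modally definable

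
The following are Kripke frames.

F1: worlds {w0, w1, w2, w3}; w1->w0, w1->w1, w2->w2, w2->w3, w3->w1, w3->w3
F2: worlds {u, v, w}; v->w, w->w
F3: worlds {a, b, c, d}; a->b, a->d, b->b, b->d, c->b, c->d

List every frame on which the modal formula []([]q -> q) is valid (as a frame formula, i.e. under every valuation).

Frame correspondent (Sahlqvist): forall x forall y (Rxy -> Ryy) — i.e. shift-reflexivity.
F1: fails — Rw1w0 but not Rw0w0.
F2: condition met.
F3: fails — Rcd but not Rdd.

F2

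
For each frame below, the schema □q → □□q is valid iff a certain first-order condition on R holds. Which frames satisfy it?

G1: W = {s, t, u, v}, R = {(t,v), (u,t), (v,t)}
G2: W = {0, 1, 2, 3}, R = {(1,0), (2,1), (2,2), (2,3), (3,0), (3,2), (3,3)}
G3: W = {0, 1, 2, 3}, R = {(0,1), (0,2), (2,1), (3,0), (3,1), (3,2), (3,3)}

Frame correspondent (Sahlqvist): ∀x ∀y ∀z (Rxy ∧ Ryz → Rxz) — i.e. transitivity.
G1: fails — Rvt and Rtv but not Rvv.
G2: fails — R32 and R21 but not R31.
G3: satisfies the condition.
Valid on: G3.

G3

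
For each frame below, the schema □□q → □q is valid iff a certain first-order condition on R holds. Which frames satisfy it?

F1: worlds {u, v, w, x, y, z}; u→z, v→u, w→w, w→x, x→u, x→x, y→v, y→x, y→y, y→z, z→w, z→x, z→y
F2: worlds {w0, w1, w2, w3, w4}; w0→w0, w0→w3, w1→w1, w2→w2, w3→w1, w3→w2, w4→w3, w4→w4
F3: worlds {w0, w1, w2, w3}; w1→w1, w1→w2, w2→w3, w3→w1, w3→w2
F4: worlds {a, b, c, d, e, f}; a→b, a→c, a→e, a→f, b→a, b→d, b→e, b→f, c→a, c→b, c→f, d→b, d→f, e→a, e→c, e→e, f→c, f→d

F2

This is the axiom for density; its first-order frame correspondent is ∀x ∀y (Rxy → ∃z (Rxz ∧ Rzy)).
F1: fails — Ruz but no t with Rut and Rtz.
F2: satisfies the condition.
F3: fails — Rw2w3 but no z with Rw2z and Rzw3.
F4: fails — Rfc but no z with Rfz and Rzc.
Valid on: F2.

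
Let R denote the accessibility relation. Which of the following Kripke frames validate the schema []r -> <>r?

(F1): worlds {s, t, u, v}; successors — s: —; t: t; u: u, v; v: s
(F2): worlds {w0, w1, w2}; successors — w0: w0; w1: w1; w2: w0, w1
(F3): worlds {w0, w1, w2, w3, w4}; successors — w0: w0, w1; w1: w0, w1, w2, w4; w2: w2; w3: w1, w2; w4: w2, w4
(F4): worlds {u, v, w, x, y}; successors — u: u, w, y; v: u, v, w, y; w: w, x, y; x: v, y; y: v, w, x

The schema corresponds to seriality: forall x exists y Rxy.
(F1): fails — world s has no successor.
(F2): satisfies the condition.
(F3): satisfies the condition.
(F4): satisfies the condition.

(F2), (F3), (F4)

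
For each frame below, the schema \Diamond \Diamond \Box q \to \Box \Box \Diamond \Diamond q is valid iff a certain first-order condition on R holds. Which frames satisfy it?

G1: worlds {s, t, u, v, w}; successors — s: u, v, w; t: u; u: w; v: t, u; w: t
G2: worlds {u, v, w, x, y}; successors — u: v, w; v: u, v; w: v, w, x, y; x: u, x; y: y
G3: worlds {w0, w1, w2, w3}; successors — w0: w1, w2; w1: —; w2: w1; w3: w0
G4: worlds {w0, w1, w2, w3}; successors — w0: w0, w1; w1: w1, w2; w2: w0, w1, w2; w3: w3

This is the axiom for a generalized confluence (Geach) condition; its first-order frame correspondent is \forall x \forall y \forall z ((x R^2 y \wedge x R^2 z) \to \exists w (yRw \wedge z R^2 w)).
G1: fails — sR²t, sR²t but no w* with tRw* and tR²w*.
G2: fails — uR²u, uR²y but no t with uRt and yR²t.
G3: fails — w0R²w1, w0R²w1 but no w with w1Rw and w1R²w.
G4: ✓.

G4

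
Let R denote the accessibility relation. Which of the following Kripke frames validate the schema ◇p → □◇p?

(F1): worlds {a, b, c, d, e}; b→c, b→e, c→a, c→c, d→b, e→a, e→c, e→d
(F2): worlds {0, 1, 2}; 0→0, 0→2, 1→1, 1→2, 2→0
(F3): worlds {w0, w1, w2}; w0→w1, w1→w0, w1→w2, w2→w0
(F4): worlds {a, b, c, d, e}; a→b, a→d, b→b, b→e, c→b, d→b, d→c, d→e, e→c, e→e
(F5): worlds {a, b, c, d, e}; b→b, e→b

The schema corresponds to the Euclidean property: ∀x ∀y ∀z (Rxy ∧ Rxz → Ryz).
(F1): fails — Rbc and Rbe but not Rce.
(F2): fails — R02 and R02 but not R22.
(F3): fails — Rw0w1 and Rw0w1 but not Rw1w1.
(F4): fails — Rab and Rad but not Rbd.
(F5): satisfies the condition.

(F5)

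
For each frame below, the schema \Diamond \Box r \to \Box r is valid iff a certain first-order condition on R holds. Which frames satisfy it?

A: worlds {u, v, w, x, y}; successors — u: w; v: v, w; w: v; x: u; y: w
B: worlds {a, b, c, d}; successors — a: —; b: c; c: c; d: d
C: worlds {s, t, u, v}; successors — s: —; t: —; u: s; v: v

B

The schema corresponds to the Euclidean property: \forall x \forall y \forall z (Rxy \wedge Rxz \to Ryz).
A: fails — Ruw and Ruw but not Rww.
B: condition met.
C: fails — Rus and Rus but not Rss.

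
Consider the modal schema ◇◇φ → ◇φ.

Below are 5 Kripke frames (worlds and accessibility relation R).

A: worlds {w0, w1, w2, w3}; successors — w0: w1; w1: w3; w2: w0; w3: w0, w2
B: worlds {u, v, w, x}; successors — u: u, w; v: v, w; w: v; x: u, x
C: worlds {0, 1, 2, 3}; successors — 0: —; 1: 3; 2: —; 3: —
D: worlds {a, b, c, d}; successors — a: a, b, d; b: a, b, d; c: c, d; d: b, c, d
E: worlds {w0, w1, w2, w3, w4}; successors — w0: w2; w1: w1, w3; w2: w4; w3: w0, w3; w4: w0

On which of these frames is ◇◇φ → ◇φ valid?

This is the axiom for transitivity; its first-order frame correspondent is ∀x ∀y ∀z (Rxy ∧ Ryz → Rxz).
A: fails — Rw1w3 and Rw3w2 but not Rw1w2.
B: fails — Ruw and Rwv but not Ruv.
C: ✓.
D: fails — Rcd and Rdb but not Rcb.
E: fails — Rw2w4 and Rw4w0 but not Rw2w0.
Valid on: C.

C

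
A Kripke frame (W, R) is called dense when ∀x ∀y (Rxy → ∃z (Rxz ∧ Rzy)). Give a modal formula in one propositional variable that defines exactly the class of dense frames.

This is density; the standard corresponding axiom is C4: □□ψ → □ψ.
Suppose □□ψ→□ψ is valid. Take Rxy and set V(ψ)={w : xR²w}. Then □□ψ at x, so □ψ at x, so ψ at y, i.e. ∃z(Rxz∧Rzy).

□□ψ → □ψ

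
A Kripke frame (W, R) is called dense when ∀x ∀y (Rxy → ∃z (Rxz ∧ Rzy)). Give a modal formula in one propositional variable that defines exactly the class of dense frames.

□□ψ → □ψ

This is density; the standard corresponding axiom is C4: □□ψ → □ψ.
Suppose □□ψ→□ψ is valid. Take Rxy and set V(ψ)={w : xR²w}. Then □□ψ at x, so □ψ at x, so ψ at y, i.e. ∃z(Rxz∧Rzy).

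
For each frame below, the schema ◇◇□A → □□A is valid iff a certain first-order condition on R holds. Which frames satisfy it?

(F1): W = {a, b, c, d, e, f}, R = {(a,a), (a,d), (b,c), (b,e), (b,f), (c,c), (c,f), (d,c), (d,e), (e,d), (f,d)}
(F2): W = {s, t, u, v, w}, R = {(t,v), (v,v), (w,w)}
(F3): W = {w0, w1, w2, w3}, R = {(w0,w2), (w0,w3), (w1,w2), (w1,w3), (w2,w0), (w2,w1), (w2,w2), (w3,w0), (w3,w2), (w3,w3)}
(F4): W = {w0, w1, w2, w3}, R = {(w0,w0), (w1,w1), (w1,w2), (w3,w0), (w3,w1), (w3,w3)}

(F2)

The schema corresponds to a generalized confluence (Geach) condition: ∀x ∀y ∀z ((xR²y ∧ xR²z) → ∃w (yRw ∧ z = w)).
(F1): fails — aR²a, aR²c but no w with aRw and c=w.
(F2): ✓.
(F3): fails — w0R²w0, w0R²w0 but no w with w0Rw and w0=w.
(F4): fails — w1R²w2, w1R²w1 but no w with w2Rw and w1=w.
Valid on: (F2).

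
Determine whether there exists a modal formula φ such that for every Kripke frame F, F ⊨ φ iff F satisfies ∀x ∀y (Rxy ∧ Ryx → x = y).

Modal frame validity is preserved under surjective bounded morphisms.
The 8-cycle (worlds a,b,c,d,e,f,g,h with a→b→c→d→e→f→g→h→a) is antisymmetric. Sending even-indexed worlds to • and odd-indexed worlds to ∘ is a surjective bounded morphism onto the two-world frame with •↔∘, which is not antisymmetric.
So no modal formula (or set of formulas) defines exactly the antisymmetric frames.

No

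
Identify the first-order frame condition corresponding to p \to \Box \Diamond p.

symmetry: \forall x \forall y (Rxy \to Ryx)

Suppose p→□◇p is valid. Take Rxy and set V(p)={x}. Then p at x, so □◇p at x, so ◇p at y, so some z with Ryz has p; z=x, i.e. Ryx.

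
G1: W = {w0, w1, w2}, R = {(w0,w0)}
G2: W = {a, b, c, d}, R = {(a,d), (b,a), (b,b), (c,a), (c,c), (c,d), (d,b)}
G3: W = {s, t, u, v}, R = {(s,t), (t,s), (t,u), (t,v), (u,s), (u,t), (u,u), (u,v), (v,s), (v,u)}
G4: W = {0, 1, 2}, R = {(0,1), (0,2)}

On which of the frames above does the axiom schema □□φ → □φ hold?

Frame correspondent (Sahlqvist): ∀x ∀y (Rxy → ∃z (Rxz ∧ Rzy)) — i.e. density.
G1: condition met.
G2: fails — Rad but no z with Raz and Rzd.
G3: fails — Rst but no z with Rsz and Rzt.
G4: fails — R01 but no z with R0z and Rz1.

G1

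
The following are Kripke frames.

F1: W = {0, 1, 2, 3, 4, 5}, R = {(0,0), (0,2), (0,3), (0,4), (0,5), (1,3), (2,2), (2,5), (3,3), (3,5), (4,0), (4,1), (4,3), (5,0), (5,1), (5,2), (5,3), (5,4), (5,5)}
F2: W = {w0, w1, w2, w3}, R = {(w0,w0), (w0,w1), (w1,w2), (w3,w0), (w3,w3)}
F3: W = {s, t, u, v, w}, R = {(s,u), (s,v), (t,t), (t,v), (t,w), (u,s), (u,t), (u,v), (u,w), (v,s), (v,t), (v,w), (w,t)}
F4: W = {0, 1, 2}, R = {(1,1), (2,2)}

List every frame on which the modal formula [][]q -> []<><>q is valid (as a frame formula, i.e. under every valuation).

This is the axiom for a generalized confluence (Geach) condition; its first-order frame correspondent is forall x forall z (xRz -> exists w (x R^2 w & z R^2 w)).
F1: holds.
F2: fails — w0Rw1 but no w with w0R²w and w1R²w.
F3: holds.
F4: holds.

F1, F3, F4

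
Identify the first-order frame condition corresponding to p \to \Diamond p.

Replacing p by ¬p and contraposing gives the equivalent schema □p → p.
Suppose □p→p is valid. At any x set V(p)={w : Rxw}. Then □p holds at x, so p holds at x, i.e. Rxx.
Conversely, any frame satisfying \forall x Rxx validates the schema.
So the correspondent is reflexivity.

reflexivity: \forall x Rxx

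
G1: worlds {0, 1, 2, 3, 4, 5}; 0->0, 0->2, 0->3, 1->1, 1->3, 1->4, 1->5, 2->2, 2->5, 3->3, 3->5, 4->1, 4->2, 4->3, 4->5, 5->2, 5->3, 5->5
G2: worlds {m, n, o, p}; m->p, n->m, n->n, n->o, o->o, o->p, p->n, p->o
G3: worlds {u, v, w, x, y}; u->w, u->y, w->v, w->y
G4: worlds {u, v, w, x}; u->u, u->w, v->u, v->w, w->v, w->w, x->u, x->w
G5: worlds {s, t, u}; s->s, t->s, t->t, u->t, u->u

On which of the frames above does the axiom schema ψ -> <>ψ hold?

G5

Frame correspondent (Sahlqvist): forall x Rxx — i.e. reflexivity.
G1: fails — world 4 does not see itself.
G2: fails — world m does not see itself.
G3: fails — world u does not see itself.
G4: fails — world v does not see itself.
G5: condition met.
Valid on: G5.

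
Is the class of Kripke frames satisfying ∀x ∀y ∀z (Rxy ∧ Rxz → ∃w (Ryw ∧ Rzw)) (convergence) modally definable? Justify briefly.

Yes, by ◇□r → □◇r

This is a Sahlqvist condition; the .2 axiom ◇□r → □◇r defines it.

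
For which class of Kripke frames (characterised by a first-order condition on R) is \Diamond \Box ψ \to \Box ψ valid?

Equivalently (dual form): ◇ψ → □◇ψ.
Suppose ◇ψ→□◇ψ is valid. Take Rxy, Rxz and set V(ψ)={y}. Then ◇ψ at x, so □◇ψ at x, so ◇ψ at z, so some w with Rzw has ψ; w=y, i.e. Rzy. By symmetry of the argument, Ryz.

the Euclidean property: \forall x \forall y \forall z (Rxy \wedge Rxz \to Ryz)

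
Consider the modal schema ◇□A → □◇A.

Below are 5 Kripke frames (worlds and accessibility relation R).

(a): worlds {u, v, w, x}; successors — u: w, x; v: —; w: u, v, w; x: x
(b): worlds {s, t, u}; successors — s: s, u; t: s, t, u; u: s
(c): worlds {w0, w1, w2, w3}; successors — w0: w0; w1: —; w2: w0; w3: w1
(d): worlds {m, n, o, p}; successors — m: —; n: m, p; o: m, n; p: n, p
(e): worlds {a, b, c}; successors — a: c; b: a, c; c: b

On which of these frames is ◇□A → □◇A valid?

(b)

Frame correspondent (Sahlqvist): ∀x ∀y ∀z (Rxy ∧ Rxz → ∃w (Ryw ∧ Rzw)) — i.e. convergence.
(a): fails — Ruw and Rux but w and x have no common successor.
(b): holds.
(c): fails — Rw3w1 and Rw3w1 but w1 and w1 have no common successor.
(d): fails — Rnm and Rnm but m and m have no common successor.
(e): fails — Rba and Rbc but a and c have no common successor.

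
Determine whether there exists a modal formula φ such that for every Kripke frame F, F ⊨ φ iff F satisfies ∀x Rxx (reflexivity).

Yes — defined by □q → q

This is a Sahlqvist condition; the T axiom □q → q defines it.
Suppose □q→q is valid. At any x set V(q)={w : Rxw}. Then □q holds at x, so q holds at x, i.e. Rxx.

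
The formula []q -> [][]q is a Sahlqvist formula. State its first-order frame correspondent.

Transitivity

Suppose □q→□□q is valid. Take Rxy, Ryz and set V(q)={w : Rxw}. Then □q at x, so □□q at x, so □q at y, so q at z, i.e. Rxz.
The converse is a direct semantic check.
Frame condition: forall x forall y forall z (Rxy & Ryz -> Rxz).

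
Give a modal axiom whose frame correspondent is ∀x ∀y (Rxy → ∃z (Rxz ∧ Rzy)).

□□s → □s

This is density; the standard corresponding axiom is C4: □□s → □s.
Suppose □□s→□s is valid. Take Rxy and set V(s)={w : xR²w}. Then □□s at x, so □s at x, so s at y, i.e. ∃z(Rxz∧Rzy).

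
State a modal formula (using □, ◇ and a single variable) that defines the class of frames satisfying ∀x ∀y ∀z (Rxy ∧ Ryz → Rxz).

□r → □□r

A defining formula is □r → □□r (the 4 axiom).
Suppose □r→□□r is valid. Take Rxy, Ryz and set V(r)={w : Rxw}. Then □r at x, so □□r at x, so □r at y, so r at z, i.e. Rxz.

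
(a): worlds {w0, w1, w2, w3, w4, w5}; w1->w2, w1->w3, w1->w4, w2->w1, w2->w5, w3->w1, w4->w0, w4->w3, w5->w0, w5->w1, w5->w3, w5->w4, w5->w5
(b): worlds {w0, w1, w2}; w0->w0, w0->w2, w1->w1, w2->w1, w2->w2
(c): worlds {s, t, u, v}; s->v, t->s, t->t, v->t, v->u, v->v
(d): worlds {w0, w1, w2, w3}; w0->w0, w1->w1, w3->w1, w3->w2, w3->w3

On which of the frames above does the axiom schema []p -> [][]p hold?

This is the axiom for transitivity; its first-order frame correspondent is forall x forall y forall z (Rxy & Ryz -> Rxz).
(a): fails — Rw1w2 and Rw2w5 but not Rw1w5.
(b): fails — Rw0w2 and Rw2w1 but not Rw0w1.
(c): fails — Rvt and Rts but not Rvs.
(d): satisfies the condition.

(d)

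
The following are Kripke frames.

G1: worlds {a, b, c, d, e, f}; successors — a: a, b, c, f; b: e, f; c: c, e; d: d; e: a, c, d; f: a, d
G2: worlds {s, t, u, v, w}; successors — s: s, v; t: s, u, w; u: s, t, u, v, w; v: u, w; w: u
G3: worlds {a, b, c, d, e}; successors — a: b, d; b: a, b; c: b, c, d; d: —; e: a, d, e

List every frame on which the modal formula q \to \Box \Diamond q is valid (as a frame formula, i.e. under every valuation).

Frame correspondent (Sahlqvist): \forall x \forall y (Rxy \to Ryx) — i.e. symmetry.
G1: fails — Rbf but not Rfb.
G2: fails — Rus but not Rsu.
G3: fails — Rcd but not Rdc.
Valid on no frame.

none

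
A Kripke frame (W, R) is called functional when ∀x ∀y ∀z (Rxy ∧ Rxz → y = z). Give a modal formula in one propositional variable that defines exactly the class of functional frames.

This is partial functionality; the standard corresponding axiom is CD: ◇s → □s.
Suppose ◇s→□s is valid. Take Rxy, Rxz and set V(s)={y}. Then ◇s at x, so □s at x, so s at z, i.e. z=y.

◇s → □s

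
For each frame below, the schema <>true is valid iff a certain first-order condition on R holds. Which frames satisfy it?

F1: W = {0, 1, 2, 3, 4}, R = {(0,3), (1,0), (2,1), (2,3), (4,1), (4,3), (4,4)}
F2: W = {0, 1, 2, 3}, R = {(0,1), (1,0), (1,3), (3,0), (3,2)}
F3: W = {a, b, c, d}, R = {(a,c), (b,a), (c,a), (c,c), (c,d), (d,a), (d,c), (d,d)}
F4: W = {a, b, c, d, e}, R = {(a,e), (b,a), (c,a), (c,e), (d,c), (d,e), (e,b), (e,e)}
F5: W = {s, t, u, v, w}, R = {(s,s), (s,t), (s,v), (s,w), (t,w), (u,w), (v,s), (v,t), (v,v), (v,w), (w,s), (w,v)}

F3, F4, F5

The schema corresponds to seriality: forall x exists y Rxy.
F1: fails — world 3 has no successor.
F2: fails — world 2 has no successor.
F3: satisfies the condition.
F4: satisfies the condition.
F5: satisfies the condition.
Valid on: F3, F4, F5.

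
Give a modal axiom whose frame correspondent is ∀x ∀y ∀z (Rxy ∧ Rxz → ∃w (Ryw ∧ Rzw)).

◇□p → □◇p

This is convergence; the standard corresponding axiom is .2: ◇□p → □◇p.
Suppose ◇□p→□◇p is valid. Take Rxy, Rxz and set V(p)={w : Ryw}. Then □p at y so ◇□p at x, so □◇p at x, so ◇p at z, giving w with Rzw and Ryw.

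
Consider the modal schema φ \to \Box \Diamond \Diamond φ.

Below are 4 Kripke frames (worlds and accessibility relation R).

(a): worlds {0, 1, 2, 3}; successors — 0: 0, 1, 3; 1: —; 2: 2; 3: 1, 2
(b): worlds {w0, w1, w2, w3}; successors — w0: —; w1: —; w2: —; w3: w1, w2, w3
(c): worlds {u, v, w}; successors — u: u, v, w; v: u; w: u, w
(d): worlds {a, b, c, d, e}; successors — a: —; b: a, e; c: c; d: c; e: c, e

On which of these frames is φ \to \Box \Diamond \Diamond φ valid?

(c)

This is the axiom for a generalized confluence (Geach) condition; its first-order frame correspondent is \forall x \forall z (xRz \to \exists w (x = w \wedge z R^2 w)).
(a): fails — 0R1 but no w with 0=w and 1R²w.
(b): fails — w3Rw1 but no w with w3=w and w1R²w.
(c): satisfies the condition.
(d): fails — bRa but no w with b=w and aR²w.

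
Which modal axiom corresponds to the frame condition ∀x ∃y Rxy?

□q → ◇q

This is seriality; the standard corresponding axiom is D: □q → ◇q.
Suppose □q→◇q is valid. At any x set V(q)=W. Then □q at x, so ◇q at x, so x has a successor.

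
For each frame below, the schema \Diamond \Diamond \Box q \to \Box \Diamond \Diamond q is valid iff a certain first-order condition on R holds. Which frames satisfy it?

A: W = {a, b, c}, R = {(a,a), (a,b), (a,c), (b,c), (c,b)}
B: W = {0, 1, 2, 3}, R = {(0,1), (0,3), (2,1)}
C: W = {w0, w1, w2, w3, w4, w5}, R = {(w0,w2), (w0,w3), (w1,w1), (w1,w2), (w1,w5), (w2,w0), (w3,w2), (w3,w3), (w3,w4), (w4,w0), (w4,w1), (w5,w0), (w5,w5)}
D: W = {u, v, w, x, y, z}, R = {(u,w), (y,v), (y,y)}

B

The schema corresponds to a generalized confluence (Geach) condition: \forall x \forall y \forall z ((x R^2 y \wedge xRz) \to \exists w (yRw \wedge z R^2 w)).
A: fails — aR²b, aRb but no w with bRw and bR²w.
B: holds.
C: fails — w0R²w2, w0Rw2 but no w with w2Rw and w2R²w.
D: fails — yR²v, yRv but no t with vRt and vR²t.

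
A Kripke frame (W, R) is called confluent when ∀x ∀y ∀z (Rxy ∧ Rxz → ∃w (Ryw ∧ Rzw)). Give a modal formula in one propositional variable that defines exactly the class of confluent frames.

◇□p → □◇p

A defining formula is ◇□p → □◇p (the .2 axiom).
Suppose ◇□p→□◇p is valid. Take Rxy, Rxz and set V(p)={w : Ryw}. Then □p at y so ◇□p at x, so □◇p at x, so ◇p at z, giving w with Rzw and Ryw.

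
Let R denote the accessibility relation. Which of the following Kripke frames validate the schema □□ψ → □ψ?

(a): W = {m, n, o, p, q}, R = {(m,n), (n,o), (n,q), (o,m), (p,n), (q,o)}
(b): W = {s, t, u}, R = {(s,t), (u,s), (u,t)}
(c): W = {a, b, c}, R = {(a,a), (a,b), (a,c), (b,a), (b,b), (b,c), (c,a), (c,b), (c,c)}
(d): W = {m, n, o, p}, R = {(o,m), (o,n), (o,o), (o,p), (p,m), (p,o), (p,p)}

The schema corresponds to density: ∀x ∀y (Rxy → ∃z (Rxz ∧ Rzy)).
(a): fails — Rom but no z with Roz and Rzm.
(b): fails — Rus but no z with Ruz and Rzs.
(c): holds.
(d): holds.
Valid on: (c), (d).

(c), (d)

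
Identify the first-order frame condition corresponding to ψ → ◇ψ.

Reflexivity

This schema is equivalent to the T axiom □ψ → ψ.
Its frame correspondent is reflexivity — ∀x Rxx.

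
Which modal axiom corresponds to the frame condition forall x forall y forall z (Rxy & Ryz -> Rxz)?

□r → □□r

This is transitivity; the standard corresponding axiom is 4: □r → □□r.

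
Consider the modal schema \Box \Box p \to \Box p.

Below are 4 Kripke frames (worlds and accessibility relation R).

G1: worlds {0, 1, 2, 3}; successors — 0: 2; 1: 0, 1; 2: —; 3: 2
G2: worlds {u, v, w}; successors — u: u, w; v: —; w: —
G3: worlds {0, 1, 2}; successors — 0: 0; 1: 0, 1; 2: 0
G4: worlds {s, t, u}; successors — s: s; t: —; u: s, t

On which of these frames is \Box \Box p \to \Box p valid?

G2, G3

This is the axiom for density; its first-order frame correspondent is \forall x \forall y (Rxy \to \exists z (Rxz \wedge Rzy)).
G1: fails — R32 but no z with R3z and Rz2.
G2: ✓.
G3: ✓.
G4: fails — Rut but no z with Ruz and Rzt.
Valid on: G2, G3.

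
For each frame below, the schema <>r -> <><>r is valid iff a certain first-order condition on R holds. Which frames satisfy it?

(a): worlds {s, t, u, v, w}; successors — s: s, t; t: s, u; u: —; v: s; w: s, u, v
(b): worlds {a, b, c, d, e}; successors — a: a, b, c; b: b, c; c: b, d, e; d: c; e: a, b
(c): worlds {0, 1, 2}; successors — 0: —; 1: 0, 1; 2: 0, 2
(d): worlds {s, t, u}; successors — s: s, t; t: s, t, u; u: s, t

(c), (d)

The schema corresponds to a generalized confluence (Geach) condition: forall x forall y (xRy -> exists w (y = w & x R^2 w)).
(a): fails — tRu but no w* with u=w* and tR²w*.
(b): fails — cRd but no w with d=w and cR²w.
(c): satisfies the condition.
(d): satisfies the condition.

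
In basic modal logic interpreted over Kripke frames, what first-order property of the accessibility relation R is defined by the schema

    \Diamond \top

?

Seriality

This is a form of the D axiom.
It corresponds to seriality: \forall x \exists y Rxy.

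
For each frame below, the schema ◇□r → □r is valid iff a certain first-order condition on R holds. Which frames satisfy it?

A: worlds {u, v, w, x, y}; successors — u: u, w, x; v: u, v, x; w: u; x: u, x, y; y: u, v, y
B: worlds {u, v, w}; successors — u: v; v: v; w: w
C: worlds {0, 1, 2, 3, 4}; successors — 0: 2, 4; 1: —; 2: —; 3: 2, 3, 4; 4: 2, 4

B

Frame correspondent (Sahlqvist): ∀x ∀y ∀z (Rxy ∧ Rxz → Ryz) — i.e. the Euclidean property.
A: fails — Ruw and Ruw but not Rww.
B: satisfies the condition.
C: fails — R02 and R02 but not R22.
Valid on: B.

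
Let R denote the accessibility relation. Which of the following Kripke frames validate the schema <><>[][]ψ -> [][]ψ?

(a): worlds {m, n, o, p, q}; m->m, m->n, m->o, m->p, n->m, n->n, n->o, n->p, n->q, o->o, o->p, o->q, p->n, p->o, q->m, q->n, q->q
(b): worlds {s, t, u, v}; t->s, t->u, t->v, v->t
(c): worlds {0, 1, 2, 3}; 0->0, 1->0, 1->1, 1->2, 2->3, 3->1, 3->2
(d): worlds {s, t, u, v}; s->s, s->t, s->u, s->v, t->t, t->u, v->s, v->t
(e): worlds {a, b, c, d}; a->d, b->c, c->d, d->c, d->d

This is the axiom for a generalized confluence (Geach) condition; its first-order frame correspondent is forall x forall y forall z ((x R^2 y & x R^2 z) -> exists w (y R^2 w & z = w)).
(a): ✓.
(b): fails — vR²s, vR²s but no w with sR²w and s=w.
(c): fails — 1R²0, 1R²1 but no w with 0R²w and 1=w.
(d): fails — sR²t, sR²s but no w with tR²w and s=w.
(e): ✓.

(a), (e)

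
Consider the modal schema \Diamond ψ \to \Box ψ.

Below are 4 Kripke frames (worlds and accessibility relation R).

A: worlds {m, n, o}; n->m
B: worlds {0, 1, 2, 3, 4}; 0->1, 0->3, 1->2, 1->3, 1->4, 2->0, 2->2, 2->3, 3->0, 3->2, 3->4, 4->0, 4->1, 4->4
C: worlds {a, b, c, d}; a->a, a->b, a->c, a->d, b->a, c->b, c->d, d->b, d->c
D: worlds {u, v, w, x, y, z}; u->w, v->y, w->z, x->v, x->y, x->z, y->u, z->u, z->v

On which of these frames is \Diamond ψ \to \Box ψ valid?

The schema corresponds to partial functionality: \forall x \forall y \forall z (Rxy \wedge Rxz \to y = z).
A: condition met.
B: fails — 0 sees both 1 and 3.
C: fails — a sees both a and b.
D: fails — x sees both v and y.
Valid on: A.

A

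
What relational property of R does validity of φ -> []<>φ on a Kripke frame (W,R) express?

Suppose φ→□◇φ is valid. Take Rxy and set V(φ)={x}. Then φ at x, so □◇φ at x, so ◇φ at y, so some z with Ryz has φ; z=x, i.e. Ryx.
Conversely, any frame satisfying forall x forall y (Rxy -> Ryx) validates the schema.
So the correspondent is symmetry.

Symmetry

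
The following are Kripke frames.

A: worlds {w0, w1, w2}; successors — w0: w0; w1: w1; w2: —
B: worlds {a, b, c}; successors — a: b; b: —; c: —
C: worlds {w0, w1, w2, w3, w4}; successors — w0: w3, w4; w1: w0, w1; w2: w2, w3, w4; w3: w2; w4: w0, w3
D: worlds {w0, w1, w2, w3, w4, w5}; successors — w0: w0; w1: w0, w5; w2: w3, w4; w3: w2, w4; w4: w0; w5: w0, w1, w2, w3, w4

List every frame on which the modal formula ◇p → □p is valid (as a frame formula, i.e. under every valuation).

Frame correspondent (Sahlqvist): ∀x ∀y ∀z (Rxy ∧ Rxz → y = z) — i.e. partial functionality.
A: condition met.
B: condition met.
C: fails — w0 sees both w3 and w4.
D: fails — w1 sees both w0 and w5.

A, B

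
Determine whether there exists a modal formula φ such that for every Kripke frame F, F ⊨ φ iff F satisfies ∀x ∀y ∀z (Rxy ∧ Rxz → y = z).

Definable; ◇q → □q defines it

The condition is partial functionality. A defining modal formula is ◇q → □q.
Suppose ◇q→□q is valid. Take Rxy, Rxz and set V(q)={y}. Then ◇q at x, so □q at x, so q at z, i.e. z=y.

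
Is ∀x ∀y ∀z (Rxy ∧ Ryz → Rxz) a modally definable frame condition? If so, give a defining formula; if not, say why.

Yes — defined by □r → □□r

This is a Sahlqvist condition; the 4 axiom □r → □□r defines it.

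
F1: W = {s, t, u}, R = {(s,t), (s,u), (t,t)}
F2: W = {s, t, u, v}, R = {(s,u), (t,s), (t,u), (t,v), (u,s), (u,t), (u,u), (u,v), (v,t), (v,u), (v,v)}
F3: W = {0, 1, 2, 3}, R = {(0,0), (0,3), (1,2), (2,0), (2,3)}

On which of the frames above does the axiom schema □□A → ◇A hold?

This is the axiom for a generalized confluence (Geach) condition; its first-order frame correspondent is ∀x ∃w (xR²w ∧ xRw).
F1: fails — at u but no w with uR²w and uRw.
F2: holds.
F3: fails — at 1 but no w with 1R²w and 1Rw.

F2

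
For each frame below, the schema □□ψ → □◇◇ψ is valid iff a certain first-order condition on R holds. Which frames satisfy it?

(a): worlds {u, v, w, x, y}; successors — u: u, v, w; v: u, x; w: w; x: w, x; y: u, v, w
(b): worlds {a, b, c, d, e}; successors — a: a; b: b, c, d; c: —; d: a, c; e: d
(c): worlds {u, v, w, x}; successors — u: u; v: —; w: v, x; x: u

This is the axiom for a generalized confluence (Geach) condition; its first-order frame correspondent is ∀x ∀z (xRz → ∃w (xR²w ∧ zR²w)).
(a): satisfies the condition.
(b): fails — bRc but no w with bR²w and cR²w.
(c): fails — wRv but no t with wR²t and vR²t.

(a)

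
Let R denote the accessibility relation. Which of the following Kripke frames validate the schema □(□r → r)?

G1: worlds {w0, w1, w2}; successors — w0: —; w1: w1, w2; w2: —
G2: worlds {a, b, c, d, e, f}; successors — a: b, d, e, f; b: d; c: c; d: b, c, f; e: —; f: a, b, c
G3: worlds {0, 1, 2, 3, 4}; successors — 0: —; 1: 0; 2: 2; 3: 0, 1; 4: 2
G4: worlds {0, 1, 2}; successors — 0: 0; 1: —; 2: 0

Frame correspondent (Sahlqvist): ∀x ∀y (Rxy → Ryy) — i.e. shift-reflexivity.
G1: fails — Rw1w2 but not Rw2w2.
G2: fails — Rdf but not Rff.
G3: fails — R10 but not R00.
G4: satisfies the condition.

G4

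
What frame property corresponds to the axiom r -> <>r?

Reflexivity

Replacing r by ¬r and contraposing gives the equivalent schema □r → r.
Suppose □r→r is valid. At any x set V(r)={w : Rxw}. Then □r holds at x, so r holds at x, i.e. Rxx.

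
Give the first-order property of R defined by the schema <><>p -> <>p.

This is a Sahlqvist (Geach-type) schema ◇^2□^0p → □^0◇^1p.
First-order correspondent: forall x forall y (x R^2 y -> exists w (y = w & xRw)).

forall x forall y (x R^2 y -> exists w (y = w & xRw))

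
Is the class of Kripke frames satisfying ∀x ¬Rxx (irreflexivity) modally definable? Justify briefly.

No — not modally definable

If a class were modally definable it would be closed under surjective bounded morphisms (Goldblatt–Thomason).
The 5-cycle (worlds a,b,c,d,e with a→b→c→d→e→a) is irreflexive, and the map sending every world to a single reflexive point • is a surjective bounded morphism (forth: every edge maps to (•,•); back: every world has a successor). So any modal formula valid on the 5-cycle is also valid on the reflexive point, which is not irreflexive.
Hence irreflexivity is not modally definable.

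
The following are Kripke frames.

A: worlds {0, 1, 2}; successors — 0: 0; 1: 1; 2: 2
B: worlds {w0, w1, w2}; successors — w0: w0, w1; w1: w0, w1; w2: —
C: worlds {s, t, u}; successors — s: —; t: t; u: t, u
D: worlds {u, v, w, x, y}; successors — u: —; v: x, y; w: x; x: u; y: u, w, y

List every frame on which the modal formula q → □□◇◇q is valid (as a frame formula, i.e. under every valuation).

This is the axiom for a generalized confluence (Geach) condition; its first-order frame correspondent is ∀x ∀z (xR²z → ∃w (x = w ∧ zR²w)).
A: condition met.
B: condition met.
C: fails — uR²t but no w with u=w and tR²w.
D: fails — vR²u but no t with v=t and uR²t.

A, B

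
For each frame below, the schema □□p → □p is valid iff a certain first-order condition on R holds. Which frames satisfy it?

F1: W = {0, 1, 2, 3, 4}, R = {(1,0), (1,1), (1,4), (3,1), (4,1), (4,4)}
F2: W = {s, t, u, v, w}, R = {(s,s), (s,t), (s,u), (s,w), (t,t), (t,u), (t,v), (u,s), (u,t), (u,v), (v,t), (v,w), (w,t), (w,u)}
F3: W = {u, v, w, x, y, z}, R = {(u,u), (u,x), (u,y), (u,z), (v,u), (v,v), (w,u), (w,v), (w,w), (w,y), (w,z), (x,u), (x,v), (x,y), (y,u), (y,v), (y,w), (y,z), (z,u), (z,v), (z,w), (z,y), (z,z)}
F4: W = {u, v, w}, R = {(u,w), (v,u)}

This is the axiom for density; its first-order frame correspondent is ∀x ∀y (Rxy → ∃z (Rxz ∧ Rzy)).
F1: holds.
F2: fails — Rvw but no z with Rvz and Rzw.
F3: holds.
F4: fails — Rvu but no z with Rvz and Rzu.
Valid on: F1, F3.

F1, F3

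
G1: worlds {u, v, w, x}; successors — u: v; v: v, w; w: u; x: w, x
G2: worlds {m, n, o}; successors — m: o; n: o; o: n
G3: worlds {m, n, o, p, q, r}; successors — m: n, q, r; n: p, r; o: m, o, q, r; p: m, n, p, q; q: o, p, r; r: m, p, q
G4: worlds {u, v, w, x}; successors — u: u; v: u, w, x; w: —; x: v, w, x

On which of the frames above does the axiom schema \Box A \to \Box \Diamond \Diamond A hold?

G2, G3

Frame correspondent (Sahlqvist): \forall x \forall z (xRz \to \exists w (xRw \wedge z R^2 w)) — i.e. a generalized confluence (Geach) condition.
G1: fails — wRu but no t with wRt and uR²t.
G2: satisfies the condition.
G3: satisfies the condition.
G4: fails — vRw but no t with vRt and wR²t.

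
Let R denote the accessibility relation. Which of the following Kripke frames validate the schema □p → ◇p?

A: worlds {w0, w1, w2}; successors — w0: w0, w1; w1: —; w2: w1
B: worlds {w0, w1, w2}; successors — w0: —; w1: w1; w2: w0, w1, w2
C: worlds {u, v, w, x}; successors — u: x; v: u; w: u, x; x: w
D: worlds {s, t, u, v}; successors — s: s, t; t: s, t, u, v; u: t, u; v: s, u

C, D

Frame correspondent (Sahlqvist): ∀x ∃y Rxy — i.e. seriality.
A: fails — world w1 has no successor.
B: fails — world w0 has no successor.
C: condition met.
D: condition met.
Valid on: C, D.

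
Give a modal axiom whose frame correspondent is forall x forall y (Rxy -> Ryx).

p → □◇p

This is symmetry; the standard corresponding axiom is B: p → □◇p.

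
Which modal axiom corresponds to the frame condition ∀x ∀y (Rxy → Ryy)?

The condition is shift-reflexivity. The T□ schema □(□ψ → ψ) defines it.
Suppose □(□ψ→ψ) is valid. Take Rxy and set V(ψ)={w : Ryw}. Then at y, □ψ holds; since □(□ψ→ψ) at x, □ψ→ψ at y, so ψ at y, i.e. Ryy.

□(□ψ → ψ)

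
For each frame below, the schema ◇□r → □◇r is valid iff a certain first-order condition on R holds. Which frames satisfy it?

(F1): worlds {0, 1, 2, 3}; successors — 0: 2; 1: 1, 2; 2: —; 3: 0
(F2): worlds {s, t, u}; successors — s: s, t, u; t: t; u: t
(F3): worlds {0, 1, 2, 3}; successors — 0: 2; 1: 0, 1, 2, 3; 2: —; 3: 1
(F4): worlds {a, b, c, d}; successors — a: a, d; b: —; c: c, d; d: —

(F2)

The schema corresponds to convergence: ∀x ∀y ∀z (Rxy ∧ Rxz → ∃w (Ryw ∧ Rzw)).
(F1): fails — R02 and R02 but 2 and 2 have no common successor.
(F2): ✓.
(F3): fails — R02 and R02 but 2 and 2 have no common successor.
(F4): fails — Raa and Rad but a and d have no common successor.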